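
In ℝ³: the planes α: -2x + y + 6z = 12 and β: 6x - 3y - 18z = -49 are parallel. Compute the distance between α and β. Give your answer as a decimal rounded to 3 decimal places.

0.677

Rescale β by 1/(-3): -2x + y + 6z = 49/3. Then distance = |12 − (49/3)| / √41 ≈ 0.677.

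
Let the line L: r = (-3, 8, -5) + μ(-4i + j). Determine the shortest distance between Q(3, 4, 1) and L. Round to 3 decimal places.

6.472

Taking (-3, 8, -5) on L with direction v = (-4, 1, 0): w = Q − (-3, 8, -5) = (6, -4, 6), and w × v = (-6, -24, -10).
Distance = |w × v| / |v| = √712 / √17 ≈ 6.472.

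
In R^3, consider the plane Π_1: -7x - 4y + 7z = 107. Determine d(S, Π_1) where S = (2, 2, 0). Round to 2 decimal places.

n·S − d = (-7)·(2) + (-4)·(2) + (7)·(0) − 107 = -129; |n| = √114.
Distance = |-129| / √114 = 129/√114 ≈ 12.08.

12.08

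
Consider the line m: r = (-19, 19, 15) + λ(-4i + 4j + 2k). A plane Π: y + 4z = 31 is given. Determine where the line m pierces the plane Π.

(-3, 3, 7)

Substitute r = (-19, 19, 15) + t(-4, 4, 2) into the plane: 79 + 12t = 31, so t = -4.
Intersection: (-19, 19, 15) + (-4)·(-4, 4, 2) = (-3, 3, 7).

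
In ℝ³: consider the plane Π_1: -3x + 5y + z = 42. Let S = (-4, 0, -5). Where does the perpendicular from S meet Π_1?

Foot = S − λn with λ = (n·S − d)/|n|² = (7 − 42)/35 = -1.
Foot = (-4, 0, -5) − (-1)·(-3, 5, 1) = (-7, 5, -4).

(-7, 5, -4)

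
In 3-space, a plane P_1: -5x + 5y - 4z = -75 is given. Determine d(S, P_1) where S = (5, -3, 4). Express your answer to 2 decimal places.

n·S − d = (-5)·(5) + (5)·(-3) + (-4)·(4) − (-75) = 19; |n| = √66.
Distance = |19| / √66 = 19/√66 ≈ 2.34.

2.34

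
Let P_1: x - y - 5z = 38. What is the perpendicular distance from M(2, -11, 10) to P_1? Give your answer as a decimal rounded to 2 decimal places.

14.43

n·M − d = (1)·(2) + (-1)·(-11) + (-5)·(10) − 38 = -75; |n| = √27.
Distance = |-75| / √27 = 75/√27 ≈ 14.43.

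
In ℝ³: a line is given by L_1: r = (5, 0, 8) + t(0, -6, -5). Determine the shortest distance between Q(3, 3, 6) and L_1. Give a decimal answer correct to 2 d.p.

3.99

Taking (5, 0, 8) on L_1 with direction v = (0, -6, -5): w = Q − (5, 0, 8) = (-2, 3, -2), and w × v = (-27, -10, 12).
Distance = |w × v| / |v| = √973 / √61 ≈ 3.99.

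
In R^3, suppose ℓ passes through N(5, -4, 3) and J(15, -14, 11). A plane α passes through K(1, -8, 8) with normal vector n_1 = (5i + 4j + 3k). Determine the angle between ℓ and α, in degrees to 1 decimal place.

17.2

A direction vector for ℓ is J − N = (10, -10, 8).
α: n_1·r = n_1·K gives 5x + 4y + 3z = -3.
sin θ = |n·v| / (|n||v|) = |34| / (√50 · √264) = 0.29593.
θ ≈ 17.2°.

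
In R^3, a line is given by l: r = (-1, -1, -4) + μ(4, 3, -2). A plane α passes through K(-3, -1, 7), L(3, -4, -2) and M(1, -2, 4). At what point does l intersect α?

KL = (6, -3, -9), KM = (4, -1, -3); a normal to α is KL × KM = (0, -18, 6).
Using K: α has equation -18y + 6z = 60.
Substitute r = (-1, -1, -4) + t(4, 3, -2) into the plane: -6 + (-66)t = 60, so t = -1.
Intersection: (-1, -1, -4) + (-1)·(4, 3, -2) = (-5, -4, -2).

(-5, -4, -2)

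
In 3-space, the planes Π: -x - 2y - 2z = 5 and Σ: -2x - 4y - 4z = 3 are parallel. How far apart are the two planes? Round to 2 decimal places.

1.17

Rescale Σ by 1/2: -x - 2y - 2z = 3/2. Then distance = |5 − (3/2)| / √9 ≈ 1.17.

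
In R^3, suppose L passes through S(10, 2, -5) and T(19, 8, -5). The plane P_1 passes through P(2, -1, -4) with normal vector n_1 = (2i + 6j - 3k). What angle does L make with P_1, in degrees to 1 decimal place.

45.5

A direction vector for L is T − S = (9, 6, 0).
P_1: n_1·r = n_1·P gives 2x + 6y - 3z = 10.
sin θ = |n·v| / (|n||v|) = |54| / (√49 · √117) = 0.71319.
θ ≈ 45.5°.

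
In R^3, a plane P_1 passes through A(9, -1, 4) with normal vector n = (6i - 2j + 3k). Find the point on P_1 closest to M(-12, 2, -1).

(6, -4, 8)

P_1: n·r = n·A gives 6x - 2y + 3z = 68.
Foot = M − λn with λ = (n·M − d)/|n|² = (-79 − 68)/49 = -3.
Foot = (-12, 2, -1) − (-3)·(6, -2, 3) = (6, -4, 8).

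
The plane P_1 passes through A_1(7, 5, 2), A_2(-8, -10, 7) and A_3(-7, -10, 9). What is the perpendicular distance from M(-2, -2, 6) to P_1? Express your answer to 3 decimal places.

1.753

A_1A_2 = (-15, -15, 5), A_1A_3 = (-14, -15, 7); a normal to P_1 is A_1A_2 × A_1A_3 = (-30, 35, 15).
Using A_1: P_1 has equation -30x + 35y + 15z = -5.
n·M − d = (-30)·(-2) + (35)·(-2) + (15)·(6) − (-5) = 85; |n| = √2350.
Distance = |85| / √2350 = 85/√2350 ≈ 1.753.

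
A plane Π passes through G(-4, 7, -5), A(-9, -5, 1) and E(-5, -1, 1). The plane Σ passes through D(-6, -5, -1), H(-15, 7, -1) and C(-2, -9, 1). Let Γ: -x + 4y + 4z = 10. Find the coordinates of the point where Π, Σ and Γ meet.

GA = (-5, -12, 6), GE = (-1, -8, 6); a normal to Π is GA × GE = (-24, 24, 28).
Using G: Π has equation -24x + 24y + 28z = 124.
DH = (-9, 12, 0), DC = (4, -4, 2); a normal to Σ is DH × DC = (24, 18, -12).
Using D: Σ has equation 24x + 18y - 12z = -222.
Solving the 3×3 linear system -24x + 24y + 28z = 124, 24x + 18y - 12z = -222, -x + 4y + 4z = 10 (e.g. by elimination or Cramer's rule, determinant = -1704) gives (-2, -5, 7).

(-2, -5, 7)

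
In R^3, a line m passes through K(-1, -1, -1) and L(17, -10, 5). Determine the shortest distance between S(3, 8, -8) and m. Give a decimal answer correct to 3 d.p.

A direction vector for m is L − K = (18, -9, 6).
Taking (-1, -1, -1) on m with direction v = (18, -9, 6): w = S − (-1, -1, -1) = (4, 9, -7), and w × v = (-9, -150, -198).
Distance = |w × v| / |v| = √61785 / √441 ≈ 11.836.

11.836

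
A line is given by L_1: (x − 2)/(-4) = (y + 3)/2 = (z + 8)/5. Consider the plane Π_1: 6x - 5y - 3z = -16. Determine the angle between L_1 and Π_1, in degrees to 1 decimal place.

L_1 has direction (-4, 2, 5) through (2, -3, -8).
sin θ = |n·v| / (|n||v|) = |-49| / (√70 · √45) = 0.87305.
θ ≈ 60.8°.

60.8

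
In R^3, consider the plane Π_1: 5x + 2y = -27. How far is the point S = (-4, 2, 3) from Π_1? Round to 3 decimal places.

2.043

n·S − d = (5)·(-4) + (2)·(2) + (0)·(3) − (-27) = 11; |n| = √29.
Distance = |11| / √29 = 11/√29 ≈ 2.043.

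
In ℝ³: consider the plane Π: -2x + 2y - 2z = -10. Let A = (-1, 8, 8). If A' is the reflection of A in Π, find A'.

λ = (n·A − d)/|n|² = (2 − (-10))/12 = 1.
Reflection = A − 2λn = (-1, 8, 8) − 2·(-2, 2, -2) = (3, 4, 12).

(3, 4, 12)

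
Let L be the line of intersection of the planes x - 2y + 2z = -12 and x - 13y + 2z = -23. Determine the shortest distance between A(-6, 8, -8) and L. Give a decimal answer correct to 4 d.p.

Direction of L: (1, -2, 2) × (1, -13, 2) = (22, 0, -11).
A point on L: solving the two plane equations with x = -4 gives (-4, 1, -3).
Taking (-4, 1, -3) on L with direction v = (22, 0, -11): w = A − (-4, 1, -3) = (-2, 7, -5), and w × v = (-77, -132, -154).
Distance = |w × v| / |v| = √47069 / √605 ≈ 8.8204.

8.8204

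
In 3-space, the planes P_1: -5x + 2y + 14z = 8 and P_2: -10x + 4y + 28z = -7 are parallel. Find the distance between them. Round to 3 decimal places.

Rescale P_2 by 1/2: -5x + 2y + 14z = -7/2. Then distance = |8 − (-7/2)| / √225 ≈ 0.767.

0.767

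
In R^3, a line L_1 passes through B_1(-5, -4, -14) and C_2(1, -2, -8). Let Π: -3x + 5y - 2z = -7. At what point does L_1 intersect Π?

(4, -1, -5)

A direction vector for L_1 is C_2 − B_1 = (6, 2, 6).
Substitute r = (-5, -4, -14) + t(6, 2, 6) into the plane: 23 + (-20)t = -7, so t = 3/2.
Intersection: (-5, -4, -14) + (3/2)·(6, 2, 6) = (4, -1, -5).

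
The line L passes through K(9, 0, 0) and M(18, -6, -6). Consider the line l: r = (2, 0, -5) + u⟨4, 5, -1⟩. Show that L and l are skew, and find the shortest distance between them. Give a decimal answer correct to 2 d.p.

7.53

A direction vector for L is M − K = (9, -6, -6).
Common perpendicular direction n = (9, -6, -6) × (4, 5, -1) = (36, -15, 69).
With w = (2, 0, -5) − (9, 0, 0) = (-7, 0, -5), w · n = -597.
Since n ≠ 0 the lines are not parallel, and w · n = -597 ≠ 0 so they do not intersect; hence they are skew.
Distance = |w · n| / |n| = |-597| / √6282 ≈ 7.53.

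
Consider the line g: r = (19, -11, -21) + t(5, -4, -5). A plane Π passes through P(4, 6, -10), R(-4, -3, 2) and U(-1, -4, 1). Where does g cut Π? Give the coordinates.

PR = (-8, -9, 12), PU = (-5, -10, 11); a normal to Π is PR × PU = (21, 28, 35).
Using P: Π has equation 21x + 28y + 35z = -98.
Substitute r = (19, -11, -21) + t(5, -4, -5) into the plane: -644 + (-182)t = -98, so t = -3.
Intersection: (19, -11, -21) + (-3)·(5, -4, -5) = (4, 1, -6).

(4, 1, -6)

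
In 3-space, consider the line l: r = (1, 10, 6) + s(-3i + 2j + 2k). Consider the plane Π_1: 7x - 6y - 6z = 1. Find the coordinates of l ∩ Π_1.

(7, 6, 2)

Substitute r = (1, 10, 6) + t(-3, 2, 2) into the plane: -89 + (-45)t = 1, so t = -2.
Intersection: (1, 10, 6) + (-2)·(-3, 2, 2) = (7, 6, 2).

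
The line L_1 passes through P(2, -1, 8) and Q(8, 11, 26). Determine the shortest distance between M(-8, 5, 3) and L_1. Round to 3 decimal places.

A direction vector for L_1 is Q − P = (6, 12, 18).
Taking (2, -1, 8) on L_1 with direction v = (6, 12, 18): w = M − (2, -1, 8) = (-10, 6, -5), and w × v = (168, 150, -156).
Distance = |w × v| / |v| = √75060 / √504 ≈ 12.204.

12.204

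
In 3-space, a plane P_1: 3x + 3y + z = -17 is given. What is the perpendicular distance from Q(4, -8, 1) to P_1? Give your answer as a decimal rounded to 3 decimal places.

1.376

n·Q − d = (3)·(4) + (3)·(-8) + (1)·(1) − (-17) = 6; |n| = √19.
Distance = |6| / √19 = 6/√19 ≈ 1.376.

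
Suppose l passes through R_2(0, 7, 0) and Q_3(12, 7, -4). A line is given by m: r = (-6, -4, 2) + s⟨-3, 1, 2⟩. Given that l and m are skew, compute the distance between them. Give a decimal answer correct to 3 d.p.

A direction vector for l is Q_3 − R_2 = (12, 0, -4).
Common perpendicular direction n = (12, 0, -4) × (-3, 1, 2) = (4, -12, 12).
With w = (-6, -4, 2) − (0, 7, 0) = (-6, -11, 2), w · n = 132.
Distance = |w · n| / |n| = |132| / √304 ≈ 7.571.

7.571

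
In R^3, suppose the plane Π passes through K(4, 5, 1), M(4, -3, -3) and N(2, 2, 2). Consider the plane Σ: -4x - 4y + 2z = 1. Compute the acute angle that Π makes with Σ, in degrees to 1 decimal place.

84.3

KM = (0, -8, -4), KN = (-2, -3, 1); a normal to Π is KM × KN = (-20, 8, -16).
Using K: Π has equation -20x + 8y - 16z = -56.
cos θ = |n₁·n₂| / (|n₁||n₂|) = |16| / (√720 · √36).
θ = arccos(0.09938) ≈ 84.3°.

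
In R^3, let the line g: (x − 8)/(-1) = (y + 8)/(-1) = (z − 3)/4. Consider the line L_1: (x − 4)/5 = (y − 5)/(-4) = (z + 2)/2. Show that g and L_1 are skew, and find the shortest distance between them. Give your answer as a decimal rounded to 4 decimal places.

6.7062

g has direction (-1, -1, 4) through (8, -8, 3).
L_1 has direction (5, -4, 2) through (4, 5, -2).
Common perpendicular direction n = (-1, -1, 4) × (5, -4, 2) = (14, 22, 9).
With w = (4, 5, -2) − (8, -8, 3) = (-4, 13, -5), w · n = 185.
Since n ≠ 0 the lines are not parallel, and w · n = 185 ≠ 0 so they do not intersect; hence they are skew.
Distance = |w · n| / |n| = |185| / √761 ≈ 6.7062.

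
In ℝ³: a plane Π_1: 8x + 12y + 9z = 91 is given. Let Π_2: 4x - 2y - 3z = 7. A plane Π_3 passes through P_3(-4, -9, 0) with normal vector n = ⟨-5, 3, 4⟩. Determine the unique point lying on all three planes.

(5, 2, 3)

Π_3: n·r = n·P_3 gives -5x + 3y + 4z = -7.
Solving the 3×3 linear system 8x + 12y + 9z = 91, 4x - 2y - 3z = 7, -5x + 3y + 4z = -7 (e.g. by elimination or Cramer's rule, determinant = 14) gives (5, 2, 3).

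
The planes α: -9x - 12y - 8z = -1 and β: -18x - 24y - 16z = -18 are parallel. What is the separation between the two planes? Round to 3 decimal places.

0.471

Rescale β by 1/2: -9x - 12y - 8z = -9. Then distance = |-1 − (-9)| / √289 ≈ 0.471.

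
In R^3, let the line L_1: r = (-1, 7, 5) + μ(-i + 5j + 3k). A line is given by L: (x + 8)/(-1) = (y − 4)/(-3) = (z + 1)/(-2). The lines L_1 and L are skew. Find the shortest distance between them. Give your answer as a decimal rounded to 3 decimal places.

2.741

L has direction (-1, -3, -2) through (-8, 4, -1).
Common perpendicular direction n = (-1, 5, 3) × (-1, -3, -2) = (-1, -5, 8).
With w = (-8, 4, -1) − (-1, 7, 5) = (-7, -3, -6), w · n = -26.
Distance = |w · n| / |n| = |-26| / √90 ≈ 2.741.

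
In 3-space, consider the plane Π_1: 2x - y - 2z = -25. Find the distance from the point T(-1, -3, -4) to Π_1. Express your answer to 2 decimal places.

n·T − d = (2)·(-1) + (-1)·(-3) + (-2)·(-4) − (-25) = 34; |n| = √9.
Distance = |34| / √9 = 34/√9 ≈ 11.33.

11.33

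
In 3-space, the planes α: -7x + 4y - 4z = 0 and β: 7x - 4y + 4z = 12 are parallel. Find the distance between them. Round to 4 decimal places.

Rescale β by 1/(-1): -7x + 4y - 4z = -12. Then distance = |0 − (-12)| / √81 ≈ 1.3333.

1.3333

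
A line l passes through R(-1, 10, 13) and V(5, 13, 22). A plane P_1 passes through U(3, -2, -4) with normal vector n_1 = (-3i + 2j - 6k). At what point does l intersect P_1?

(-7, 7, 4)

A direction vector for l is V − R = (6, 3, 9).
P_1: n_1·r = n_1·U gives -3x + 2y - 6z = 11.
Substitute r = (-1, 10, 13) + t(6, 3, 9) into the plane: -55 + (-66)t = 11, so t = -1.
Intersection: (-1, 10, 13) + (-1)·(6, 3, 9) = (-7, 7, 4).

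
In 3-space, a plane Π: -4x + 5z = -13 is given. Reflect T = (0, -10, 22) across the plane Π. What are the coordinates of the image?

(24, -10, -8)

λ = (n·T − d)/|n|² = (110 − (-13))/41 = 3.
Reflection = T − 2λn = (0, -10, 22) − 6·(-4, 0, 5) = (24, -10, -8).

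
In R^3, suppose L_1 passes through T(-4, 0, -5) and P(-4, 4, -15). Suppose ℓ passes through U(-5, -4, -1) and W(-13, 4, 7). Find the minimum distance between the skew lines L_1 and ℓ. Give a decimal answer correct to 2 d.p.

2.15

A direction vector for L_1 is P − T = (0, 4, -10).
A direction vector for ℓ is W − U = (-8, 8, 8).
Common perpendicular direction n = (0, 4, -10) × (-8, 8, 8) = (112, 80, 32).
With w = (-5, -4, -1) − (-4, 0, -5) = (-1, -4, 4), w · n = -304.
Distance = |w · n| / |n| = |-304| / √19968 ≈ 2.15.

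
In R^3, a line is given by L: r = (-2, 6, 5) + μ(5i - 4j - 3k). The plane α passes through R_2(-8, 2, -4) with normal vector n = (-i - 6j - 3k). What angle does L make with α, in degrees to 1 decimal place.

α: n·r = n·R_2 gives -x - 6y - 3z = 8.
sin θ = |n·v| / (|n||v|) = |28| / (√46 · √50) = 0.58384.
θ ≈ 35.7°.

35.7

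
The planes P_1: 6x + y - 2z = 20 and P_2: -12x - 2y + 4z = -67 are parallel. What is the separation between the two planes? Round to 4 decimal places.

Rescale P_2 by 1/(-2): 6x + y - 2z = 67/2. Then distance = |20 − (67/2)| / √41 ≈ 2.1083.

2.1083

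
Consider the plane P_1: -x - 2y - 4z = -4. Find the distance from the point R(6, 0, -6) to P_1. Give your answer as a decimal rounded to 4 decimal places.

4.8008

n·R − d = (-1)·(6) + (-2)·(0) + (-4)·(-6) − (-4) = 22; |n| = √21.
Distance = |22| / √21 = 22/√21 ≈ 4.8008.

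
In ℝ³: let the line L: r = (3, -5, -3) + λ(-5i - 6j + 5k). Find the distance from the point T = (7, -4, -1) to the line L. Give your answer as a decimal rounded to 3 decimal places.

4.245

Taking (3, -5, -3) on L with direction v = (-5, -6, 5): w = T − (3, -5, -3) = (4, 1, 2), and w × v = (17, -30, -19).
Distance = |w × v| / |v| = √1550 / √86 ≈ 4.245.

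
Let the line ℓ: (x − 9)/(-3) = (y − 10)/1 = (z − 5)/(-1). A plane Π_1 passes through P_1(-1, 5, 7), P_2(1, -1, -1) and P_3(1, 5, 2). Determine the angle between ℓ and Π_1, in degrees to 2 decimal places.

82.25

ℓ has direction (-3, 1, -1) through (9, 10, 5).
P_1P_2 = (2, -6, -8), P_1P_3 = (2, 0, -5); a normal to Π_1 is P_1P_2 × P_1P_3 = (30, -6, 12).
Using P_1: Π_1 has equation 30x - 6y + 12z = 24.
sin θ = |n·v| / (|n||v|) = |-108| / (√1080 · √11) = 0.99087.
θ ≈ 82.25°.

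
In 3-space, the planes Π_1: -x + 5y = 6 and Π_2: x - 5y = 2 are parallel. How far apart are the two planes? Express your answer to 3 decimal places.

1.569

Rescale Π_2 by 1/(-1): -x + 5y = -2. Then distance = |6 − (-2)| / √26 ≈ 1.569.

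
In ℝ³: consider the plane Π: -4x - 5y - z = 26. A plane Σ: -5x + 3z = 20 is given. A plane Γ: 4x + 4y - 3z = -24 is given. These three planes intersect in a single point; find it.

Solving the 3×3 linear system -4x - 5y - z = 26, -5x + 3z = 20, 4x + 4y - 3z = -24 (e.g. by elimination or Cramer's rule, determinant = 83) gives (-4, -2, 0).

(-4, -2, 0)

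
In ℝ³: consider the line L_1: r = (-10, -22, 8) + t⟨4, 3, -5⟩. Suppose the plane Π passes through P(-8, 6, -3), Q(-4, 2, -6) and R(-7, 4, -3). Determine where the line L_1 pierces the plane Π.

(6, -10, -12)

PQ = (4, -4, -3), PR = (1, -2, 0); a normal to Π is PQ × PR = (-6, -3, -4).
Using P: Π has equation -6x - 3y - 4z = 42.
Substitute r = (-10, -22, 8) + t(4, 3, -5) into the plane: 94 + (-13)t = 42, so t = 4.
Intersection: (-10, -22, 8) + 4·(4, 3, -5) = (6, -10, -12).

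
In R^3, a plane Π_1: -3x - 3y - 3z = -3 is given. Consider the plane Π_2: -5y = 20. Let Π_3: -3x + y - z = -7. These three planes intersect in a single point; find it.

Solving the 3×3 linear system -3x - 3y - 3z = -3, -5y = 20, -3x + y - z = -7 (e.g. by elimination or Cramer's rule, determinant = 30) gives (-1, -4, 6).

(-1, -4, 6)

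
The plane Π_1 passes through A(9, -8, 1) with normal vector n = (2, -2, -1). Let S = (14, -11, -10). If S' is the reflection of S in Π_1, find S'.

Π_1: n·r = n·A gives 2x - 2y - z = 33.
λ = (n·S − d)/|n|² = (60 − 33)/9 = 3.
Reflection = S − 2λn = (14, -11, -10) − 6·(2, -2, -1) = (2, 1, -4).

(2, 1, -4)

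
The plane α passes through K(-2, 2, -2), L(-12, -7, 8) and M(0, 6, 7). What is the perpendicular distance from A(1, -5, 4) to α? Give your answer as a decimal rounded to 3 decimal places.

KL = (-10, -9, 10), KM = (2, 4, 9); a normal to α is KL × KM = (-121, 110, -22).
Using K: α has equation -121x + 110y - 22z = 506.
n·A − d = (-121)·(1) + (110)·(-5) + (-22)·(4) − 506 = -1265; |n| = √27225.
Distance = |-1265| / √27225 = 1265/√27225 ≈ 7.667.

7.667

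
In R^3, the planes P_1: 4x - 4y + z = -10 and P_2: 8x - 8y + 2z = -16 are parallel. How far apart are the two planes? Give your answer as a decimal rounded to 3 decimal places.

0.348

Rescale P_2 by 1/2: 4x - 4y + z = -8. Then distance = |-10 − (-8)| / √33 ≈ 0.348.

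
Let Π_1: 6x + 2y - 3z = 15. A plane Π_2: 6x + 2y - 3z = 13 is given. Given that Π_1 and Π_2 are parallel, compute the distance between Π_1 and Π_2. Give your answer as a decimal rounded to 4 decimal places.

0.2857

Same normal n = (6, 2, -3) with |n| = √49; distance = |15 − 13| / |n| = 2/√49 ≈ 0.2857.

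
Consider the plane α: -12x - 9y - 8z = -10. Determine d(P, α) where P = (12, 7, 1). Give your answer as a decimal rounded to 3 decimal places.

12.059

n·P − d = (-12)·(12) + (-9)·(7) + (-8)·(1) − (-10) = -205; |n| = √289.
Distance = |-205| / √289 = 205/√289 ≈ 12.059.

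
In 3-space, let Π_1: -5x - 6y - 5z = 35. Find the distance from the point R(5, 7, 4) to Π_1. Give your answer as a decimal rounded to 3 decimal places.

13.156

n·R − d = (-5)·(5) + (-6)·(7) + (-5)·(4) − 35 = -122; |n| = √86.
Distance = |-122| / √86 = 122/√86 ≈ 13.156.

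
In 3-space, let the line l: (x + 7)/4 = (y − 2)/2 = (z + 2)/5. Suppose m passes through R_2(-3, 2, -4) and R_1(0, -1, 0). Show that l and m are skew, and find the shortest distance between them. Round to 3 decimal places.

4.380

l has direction (4, 2, 5) through (-7, 2, -2).
A direction vector for m is R_1 − R_2 = (3, -3, 4).
Common perpendicular direction n = (4, 2, 5) × (3, -3, 4) = (23, -1, -18).
With w = (-3, 2, -4) − (-7, 2, -2) = (4, 0, -2), w · n = 128.
Since n ≠ 0 the lines are not parallel, and w · n = 128 ≠ 0 so they do not intersect; hence they are skew.
Distance = |w · n| / |n| = |128| / √854 ≈ 4.380.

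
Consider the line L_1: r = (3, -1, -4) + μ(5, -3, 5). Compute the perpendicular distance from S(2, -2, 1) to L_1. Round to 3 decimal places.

4.247

Taking (3, -1, -4) on L_1 with direction v = (5, -3, 5): w = S − (3, -1, -4) = (-1, -1, 5), and w × v = (10, 30, 8).
Distance = |w × v| / |v| = √1064 / √59 ≈ 4.247.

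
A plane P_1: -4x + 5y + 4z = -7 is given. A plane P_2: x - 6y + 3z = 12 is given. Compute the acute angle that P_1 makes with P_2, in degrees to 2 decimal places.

cos θ = |n₁·n₂| / (|n₁||n₂|) = |-22| / (√57 · √46).
θ = arccos(0.42964) ≈ 64.56°.

64.56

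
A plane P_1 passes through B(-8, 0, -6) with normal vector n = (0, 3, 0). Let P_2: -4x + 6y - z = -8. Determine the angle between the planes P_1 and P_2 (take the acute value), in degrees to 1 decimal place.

P_1: n·r = n·B gives 3y = 0.
cos θ = |n₁·n₂| / (|n₁||n₂|) = |18| / (√9 · √53).
θ = arccos(0.82416) ≈ 34.5°.

34.5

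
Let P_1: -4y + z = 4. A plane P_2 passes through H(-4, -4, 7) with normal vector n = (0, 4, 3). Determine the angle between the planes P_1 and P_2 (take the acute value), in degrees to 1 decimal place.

50.9

P_2: n·r = n·H gives 4y + 3z = 5.
cos θ = |n₁·n₂| / (|n₁||n₂|) = |-13| / (√17 · √25).
θ = arccos(0.63059) ≈ 50.9°.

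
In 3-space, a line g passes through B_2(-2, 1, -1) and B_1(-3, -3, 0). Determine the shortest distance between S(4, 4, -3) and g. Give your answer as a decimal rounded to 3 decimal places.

A direction vector for g is B_1 − B_2 = (-1, -4, 1).
Taking (-2, 1, -1) on g with direction v = (-1, -4, 1): w = S − (-2, 1, -1) = (6, 3, -2), and w × v = (-5, -4, -21).
Distance = |w × v| / |v| = √482 / √18 ≈ 5.175.

5.175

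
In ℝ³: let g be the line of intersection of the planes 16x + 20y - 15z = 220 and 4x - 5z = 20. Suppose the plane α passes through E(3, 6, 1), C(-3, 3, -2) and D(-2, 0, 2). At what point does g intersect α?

(0, 8, -4)

Direction of g: (16, 20, -15) × (4, 0, -5) = (-100, 20, -80).
A point on g: solving the two plane equations with x = -15 gives (-15, 11, -16).
EC = (-6, -3, -3), ED = (-5, -6, 1); a normal to α is EC × ED = (-21, 21, 21).
Using E: α has equation -21x + 21y + 21z = 84.
Substitute r = (-15, 11, -16) + t(-100, 20, -80) into the plane: 210 + 840t = 84, so t = -3/20.
Intersection: (-15, 11, -16) + (-3/20)·(-100, 20, -80) = (0, 8, -4).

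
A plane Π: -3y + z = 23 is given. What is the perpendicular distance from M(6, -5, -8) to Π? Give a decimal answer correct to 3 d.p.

5.060

n·M − d = (0)·(6) + (-3)·(-5) + (1)·(-8) − 23 = -16; |n| = √10.
Distance = |-16| / √10 = 16/√10 ≈ 5.060.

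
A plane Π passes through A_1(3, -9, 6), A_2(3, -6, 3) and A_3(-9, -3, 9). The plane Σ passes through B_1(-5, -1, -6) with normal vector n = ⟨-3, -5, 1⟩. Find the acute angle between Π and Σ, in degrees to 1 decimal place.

A_1A_2 = (0, 3, -3), A_1A_3 = (-12, 6, 3); a normal to Π is A_1A_2 × A_1A_3 = (27, 36, 36).
Using A_1: Π has equation 27x + 36y + 36z = -27.
Σ: n·r = n·B_1 gives -3x - 5y + z = 14.
cos θ = |n₁·n₂| / (|n₁||n₂|) = |-225| / (√3321 · √35).
θ = arccos(0.65995) ≈ 48.7°.

48.7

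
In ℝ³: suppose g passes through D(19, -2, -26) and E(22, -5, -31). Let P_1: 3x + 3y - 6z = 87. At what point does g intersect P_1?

A direction vector for g is E − D = (3, -3, -5).
Substitute r = (19, -2, -26) + t(3, -3, -5) into the plane: 207 + 30t = 87, so t = -4.
Intersection: (19, -2, -26) + (-4)·(3, -3, -5) = (7, 10, -6).

(7, 10, -6)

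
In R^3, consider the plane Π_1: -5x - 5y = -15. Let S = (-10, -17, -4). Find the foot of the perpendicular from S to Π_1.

(5, -2, -4)

Foot = S − λn with λ = (n·S − d)/|n|² = (135 − (-15))/50 = 3.
Foot = (-10, -17, -4) − 3·(-5, -5, 0) = (5, -2, -4).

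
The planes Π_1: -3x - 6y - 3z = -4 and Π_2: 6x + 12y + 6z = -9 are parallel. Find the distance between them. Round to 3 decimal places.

1.157

Rescale Π_2 by 1/(-2): -3x - 6y - 3z = 9/2. Then distance = |-4 − (9/2)| / √54 ≈ 1.157.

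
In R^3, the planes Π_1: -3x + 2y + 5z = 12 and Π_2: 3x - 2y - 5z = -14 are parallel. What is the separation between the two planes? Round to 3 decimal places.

Rescale Π_2 by 1/(-1): -3x + 2y + 5z = 14. Then distance = |12 − 14| / √38 ≈ 0.324.

0.324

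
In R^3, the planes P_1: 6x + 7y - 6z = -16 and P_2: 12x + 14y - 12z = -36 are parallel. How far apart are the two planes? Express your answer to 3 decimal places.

0.182

Rescale P_2 by 1/2: 6x + 7y - 6z = -18. Then distance = |-16 − (-18)| / √121 ≈ 0.182.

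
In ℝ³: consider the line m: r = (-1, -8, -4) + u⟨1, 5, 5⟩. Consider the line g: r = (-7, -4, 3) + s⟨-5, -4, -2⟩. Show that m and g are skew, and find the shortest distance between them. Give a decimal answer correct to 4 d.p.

0.1529

Common perpendicular direction n = (1, 5, 5) × (-5, -4, -2) = (10, -23, 21).
With w = (-7, -4, 3) − (-1, -8, -4) = (-6, 4, 7), w · n = -5.
Since n ≠ 0 the lines are not parallel, and w · n = -5 ≠ 0 so they do not intersect; hence they are skew.
Distance = |w · n| / |n| = |-5| / √1070 ≈ 0.1529.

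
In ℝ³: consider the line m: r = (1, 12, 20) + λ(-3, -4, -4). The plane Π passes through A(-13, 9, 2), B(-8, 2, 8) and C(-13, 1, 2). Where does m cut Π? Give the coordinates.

(-8, 0, 8)

AB = (5, -7, 6), AC = (0, -8, 0); a normal to Π is AB × AC = (48, 0, -40).
Using A: Π has equation 48x - 40z = -704.
Substitute r = (1, 12, 20) + t(-3, -4, -4) into the plane: -752 + 16t = -704, so t = 3.
Intersection: (1, 12, 20) + 3·(-3, -4, -4) = (-8, 0, 8).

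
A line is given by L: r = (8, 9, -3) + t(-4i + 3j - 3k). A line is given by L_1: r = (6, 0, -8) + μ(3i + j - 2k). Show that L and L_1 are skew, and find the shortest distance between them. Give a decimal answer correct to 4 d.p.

Common perpendicular direction n = (-4, 3, -3) × (3, 1, -2) = (-3, -17, -13).
With w = (6, 0, -8) − (8, 9, -3) = (-2, -9, -5), w · n = 224.
Since n ≠ 0 the lines are not parallel, and w · n = 224 ≠ 0 so they do not intersect; hence they are skew.
Distance = |w · n| / |n| = |224| / √467 ≈ 10.3655.

10.3655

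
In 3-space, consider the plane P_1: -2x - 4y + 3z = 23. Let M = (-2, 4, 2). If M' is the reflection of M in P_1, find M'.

λ = (n·M − d)/|n|² = (-6 − 23)/29 = -1.
Reflection = M − 2λn = (-2, 4, 2) − (-2)·(-2, -4, 3) = (-6, -4, 8).

(-6, -4, 8)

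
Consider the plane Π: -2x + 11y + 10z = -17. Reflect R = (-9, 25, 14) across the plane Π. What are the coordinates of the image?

λ = (n·R − d)/|n|² = (433 − (-17))/225 = 2.
Reflection = R − 2λn = (-9, 25, 14) − 4·(-2, 11, 10) = (-1, -19, -26).

(-1, -19, -26)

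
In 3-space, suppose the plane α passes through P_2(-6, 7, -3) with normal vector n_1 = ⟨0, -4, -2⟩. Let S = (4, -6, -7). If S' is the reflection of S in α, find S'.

α: n_1·r = n_1·P_2 gives -4y - 2z = -22.
λ = (n·S − d)/|n|² = (38 − (-22))/20 = 3.
Reflection = S − 2λn = (4, -6, -7) − 6·(0, -4, -2) = (4, 18, 5).

(4, 18, 5)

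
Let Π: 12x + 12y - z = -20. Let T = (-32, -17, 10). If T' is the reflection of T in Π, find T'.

(16, 31, 6)

λ = (n·T − d)/|n|² = (-598 − (-20))/289 = -2.
Reflection = T − 2λn = (-32, -17, 10) − (-4)·(12, 12, -1) = (16, 31, 6).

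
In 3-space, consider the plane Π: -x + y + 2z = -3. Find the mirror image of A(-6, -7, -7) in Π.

λ = (n·A − d)/|n|² = (-15 − (-3))/6 = -2.
Reflection = A − 2λn = (-6, -7, -7) − (-4)·(-1, 1, 2) = (-10, -3, 1).

(-10, -3, 1)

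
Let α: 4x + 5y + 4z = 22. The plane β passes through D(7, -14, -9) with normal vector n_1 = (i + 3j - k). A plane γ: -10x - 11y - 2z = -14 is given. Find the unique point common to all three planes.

(11, -10, 7)

β: n_1·r = n_1·D gives x + 3y - z = -26.
Solving the 3×3 linear system 4x + 5y + 4z = 22, x + 3y - z = -26, -10x - 11y - 2z = -14 (e.g. by elimination or Cramer's rule, determinant = 68) gives (11, -10, 7).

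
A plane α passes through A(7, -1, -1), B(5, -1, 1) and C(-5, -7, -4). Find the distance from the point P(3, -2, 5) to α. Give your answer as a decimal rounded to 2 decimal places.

1.57

AB = (-2, 0, 2), AC = (-12, -6, -3); a normal to α is AB × AC = (12, -30, 12).
Using A: α has equation 12x - 30y + 12z = 102.
n·P − d = (12)·(3) + (-30)·(-2) + (12)·(5) − 102 = 54; |n| = √1188.
Distance = |54| / √1188 = 54/√1188 ≈ 1.57.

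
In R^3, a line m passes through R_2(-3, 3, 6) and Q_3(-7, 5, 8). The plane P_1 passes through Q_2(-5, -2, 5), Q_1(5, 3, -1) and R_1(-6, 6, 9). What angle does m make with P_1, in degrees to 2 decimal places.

17.72

A direction vector for m is Q_3 − R_2 = (-4, 2, 2).
Q_2Q_1 = (10, 5, -6), Q_2R_1 = (-1, 8, 4); a normal to P_1 is Q_2Q_1 × Q_2R_1 = (68, -34, 85).
Using Q_2: P_1 has equation 68x - 34y + 85z = 153.
sin θ = |n·v| / (|n||v|) = |-170| / (√13005 · √24) = 0.30429.
θ ≈ 17.72°.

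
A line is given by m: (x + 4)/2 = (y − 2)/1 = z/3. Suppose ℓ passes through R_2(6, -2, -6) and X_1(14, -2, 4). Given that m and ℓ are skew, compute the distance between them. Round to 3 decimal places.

m has direction (2, 1, 3) through (-4, 2, 0).
A direction vector for ℓ is X_1 − R_2 = (8, 0, 10).
Common perpendicular direction n = (2, 1, 3) × (8, 0, 10) = (10, 4, -8).
With w = (6, -2, -6) − (-4, 2, 0) = (10, -4, -6), w · n = 132.
Distance = |w · n| / |n| = |132| / √180 ≈ 9.839.

9.839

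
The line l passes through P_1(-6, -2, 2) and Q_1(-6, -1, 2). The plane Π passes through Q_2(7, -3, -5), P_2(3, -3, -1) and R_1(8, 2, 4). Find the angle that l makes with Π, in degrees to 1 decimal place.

A direction vector for l is Q_1 − P_1 = (0, 1, 0).
Q_2P_2 = (-4, 0, 4), Q_2R_1 = (1, 5, 9); a normal to Π is Q_2P_2 × Q_2R_1 = (-20, 40, -20).
Using Q_2: Π has equation -20x + 40y - 20z = -160.
sin θ = |n·v| / (|n||v|) = |40| / (√2400 · √1) = 0.81650.
θ ≈ 54.7°.

54.7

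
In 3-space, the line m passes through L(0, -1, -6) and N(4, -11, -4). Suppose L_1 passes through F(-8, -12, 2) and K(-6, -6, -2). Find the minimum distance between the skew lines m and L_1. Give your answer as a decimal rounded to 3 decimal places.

A direction vector for m is N − L = (4, -10, 2).
A direction vector for L_1 is K − F = (2, 6, -4).
Common perpendicular direction n = (4, -10, 2) × (2, 6, -4) = (28, 20, 44).
With w = (-8, -12, 2) − (0, -1, -6) = (-8, -11, 8), w · n = -92.
Distance = |w · n| / |n| = |-92| / √3120 ≈ 1.647.

1.647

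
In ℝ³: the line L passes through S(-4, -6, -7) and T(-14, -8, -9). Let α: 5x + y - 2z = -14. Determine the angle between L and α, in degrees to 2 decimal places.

57.49

A direction vector for L is T − S = (-10, -2, -2).
sin θ = |n·v| / (|n||v|) = |-48| / (√30 · √108) = 0.84327.
θ ≈ 57.49°.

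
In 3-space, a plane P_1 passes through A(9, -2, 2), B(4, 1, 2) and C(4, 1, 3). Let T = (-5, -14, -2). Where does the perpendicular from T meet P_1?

AB = (-5, 3, 0), AC = (-5, 3, 1); a normal to P_1 is AB × AC = (3, 5, 0).
Using A: P_1 has equation 3x + 5y = 17.
Foot = T − λn with λ = (n·T − d)/|n|² = (-85 − 17)/34 = -3.
Foot = (-5, -14, -2) − (-3)·(3, 5, 0) = (4, 1, -2).

(4, 1, -2)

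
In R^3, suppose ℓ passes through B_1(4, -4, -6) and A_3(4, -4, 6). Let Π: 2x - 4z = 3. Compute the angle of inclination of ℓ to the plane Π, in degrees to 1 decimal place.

63.4

A direction vector for ℓ is A_3 − B_1 = (0, 0, 12).
sin θ = |n·v| / (|n||v|) = |-48| / (√20 · √144) = 0.89443.
θ ≈ 63.4°.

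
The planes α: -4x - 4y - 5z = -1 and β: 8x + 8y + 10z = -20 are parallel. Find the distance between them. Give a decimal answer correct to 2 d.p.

1.46

Rescale β by 1/(-2): -4x - 4y - 5z = 10. Then distance = |-1 − 10| / √57 ≈ 1.46.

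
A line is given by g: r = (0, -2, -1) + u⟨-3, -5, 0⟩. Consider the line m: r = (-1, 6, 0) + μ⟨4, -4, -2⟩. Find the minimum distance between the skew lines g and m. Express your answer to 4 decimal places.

0.7634

Common perpendicular direction n = (-3, -5, 0) × (4, -4, -2) = (10, -6, 32).
With w = (-1, 6, 0) − (0, -2, -1) = (-1, 8, 1), w · n = -26.
Distance = |w · n| / |n| = |-26| / √1160 ≈ 0.7634.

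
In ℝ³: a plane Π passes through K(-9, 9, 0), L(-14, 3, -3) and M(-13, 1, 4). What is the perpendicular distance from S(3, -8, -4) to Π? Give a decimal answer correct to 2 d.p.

19.78

KL = (-5, -6, -3), KM = (-4, -8, 4); a normal to Π is KL × KM = (-48, 32, 16).
Using K: Π has equation -48x + 32y + 16z = 720.
n·S − d = (-48)·(3) + (32)·(-8) + (16)·(-4) − 720 = -1184; |n| = √3584.
Distance = |-1184| / √3584 = 1184/√3584 ≈ 19.78.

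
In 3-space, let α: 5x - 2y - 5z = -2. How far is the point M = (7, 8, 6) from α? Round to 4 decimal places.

n·M − d = (5)·(7) + (-2)·(8) + (-5)·(6) − (-2) = -9; |n| = √54.
Distance = |-9| / √54 = 9/√54 ≈ 1.2247.

1.2247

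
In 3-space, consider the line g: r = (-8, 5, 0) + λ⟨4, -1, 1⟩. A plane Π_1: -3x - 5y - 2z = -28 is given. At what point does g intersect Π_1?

(4, 2, 3)

Substitute r = (-8, 5, 0) + t(4, -1, 1) into the plane: -1 + (-9)t = -28, so t = 3.
Intersection: (-8, 5, 0) + 3·(4, -1, 1) = (4, 2, 3).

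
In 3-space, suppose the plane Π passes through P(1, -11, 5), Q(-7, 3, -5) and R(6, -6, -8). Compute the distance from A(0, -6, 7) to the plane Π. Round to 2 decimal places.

PQ = (-8, 14, -10), PR = (5, 5, -13); a normal to Π is PQ × PR = (-132, -154, -110).
Using P: Π has equation -132x - 154y - 110z = 1012.
n·A − d = (-132)·(0) + (-154)·(-6) + (-110)·(7) − 1012 = -858; |n| = √53240.
Distance = |-858| / √53240 = 858/√53240 ≈ 3.72.

3.72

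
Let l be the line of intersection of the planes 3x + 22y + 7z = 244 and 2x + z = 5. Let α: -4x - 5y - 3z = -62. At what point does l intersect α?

Direction of l: (3, 22, 7) × (2, 0, 1) = (22, 11, -44).
A point on l: solving the two plane equations with x = 7 gives (7, 13, -9).
Substitute r = (7, 13, -9) + t(22, 11, -44) into the plane: -66 + (-11)t = -62, so t = -4/11.
Intersection: (7, 13, -9) + (-4/11)·(22, 11, -44) = (-1, 9, 7).

(-1, 9, 7)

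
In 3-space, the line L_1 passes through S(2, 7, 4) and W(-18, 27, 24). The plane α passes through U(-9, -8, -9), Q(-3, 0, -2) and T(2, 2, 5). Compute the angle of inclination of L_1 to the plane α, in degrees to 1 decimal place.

60.7

A direction vector for L_1 is W − S = (-20, 20, 20).
UQ = (6, 8, 7), UT = (11, 10, 14); a normal to α is UQ × UT = (42, -7, -28).
Using U: α has equation 42x - 7y - 28z = -70.
sin θ = |n·v| / (|n||v|) = |-1540| / (√2597 · √1200) = 0.87236.
θ ≈ 60.7°.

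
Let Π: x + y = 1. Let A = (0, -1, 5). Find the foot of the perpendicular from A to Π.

Foot = A − λn with λ = (n·A − d)/|n|² = (-1 − 1)/2 = -1.
Foot = (0, -1, 5) − (-1)·(1, 1, 0) = (1, 0, 5).

(1, 0, 5)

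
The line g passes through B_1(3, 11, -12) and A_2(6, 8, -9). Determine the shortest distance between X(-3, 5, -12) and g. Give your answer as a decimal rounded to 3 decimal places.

8.485

A direction vector for g is A_2 − B_1 = (3, -3, 3).
Taking (3, 11, -12) on g with direction v = (3, -3, 3): w = X − (3, 11, -12) = (-6, -6, 0), and w × v = (-18, 18, 36).
Distance = |w × v| / |v| = √1944 / √27 ≈ 8.485.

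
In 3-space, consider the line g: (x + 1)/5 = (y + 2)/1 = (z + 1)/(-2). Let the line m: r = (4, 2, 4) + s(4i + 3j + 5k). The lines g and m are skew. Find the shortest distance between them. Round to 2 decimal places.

0.60

g has direction (5, 1, -2) through (-1, -2, -1).
Common perpendicular direction n = (5, 1, -2) × (4, 3, 5) = (11, -33, 11).
With w = (4, 2, 4) − (-1, -2, -1) = (5, 4, 5), w · n = -22.
Distance = |w · n| / |n| = |-22| / √1331 ≈ 0.60.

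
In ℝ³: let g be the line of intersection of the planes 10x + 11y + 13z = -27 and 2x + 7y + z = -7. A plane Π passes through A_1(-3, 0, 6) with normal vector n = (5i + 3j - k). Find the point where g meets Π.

(-4, 0, 1)

Direction of g: (10, 11, 13) × (2, 7, 1) = (-80, 16, 48).
A point on g: solving the two plane equations with x = -9 gives (-9, 1, 4).
Π: n·r = n·A_1 gives 5x + 3y - z = -21.
Substitute r = (-9, 1, 4) + t(-80, 16, 48) into the plane: -46 + (-400)t = -21, so t = -1/16.
Intersection: (-9, 1, 4) + (-1/16)·(-80, 16, 48) = (-4, 0, 1).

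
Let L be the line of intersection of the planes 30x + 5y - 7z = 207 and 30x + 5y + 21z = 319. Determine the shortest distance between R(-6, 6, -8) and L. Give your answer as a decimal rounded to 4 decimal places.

Direction of L: (30, 5, -7) × (30, 5, 21) = (140, -840, 0).
A point on L: solving the two plane equations with x = 8 gives (8, -1, 4).
Taking (8, -1, 4) on L with direction v = (140, -840, 0): w = R − (8, -1, 4) = (-14, 7, -12), and w × v = (-10080, -1680, 10780).
Distance = |w × v| / |v| = √220637200 / √725200 ≈ 17.4426.

17.4426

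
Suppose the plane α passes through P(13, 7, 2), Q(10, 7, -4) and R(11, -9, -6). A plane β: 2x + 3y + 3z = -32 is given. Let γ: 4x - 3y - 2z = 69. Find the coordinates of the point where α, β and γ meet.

(8, -5, -11)

PQ = (-3, 0, -6), PR = (-2, -16, -8); a normal to α is PQ × PR = (-96, -12, 48).
Using P: α has equation -96x - 12y + 48z = -1236.
Solving the 3×3 linear system -96x - 12y + 48z = -1236, 2x + 3y + 3z = -32, 4x - 3y - 2z = 69 (e.g. by elimination or Cramer's rule, determinant = -1344) gives (8, -5, -11).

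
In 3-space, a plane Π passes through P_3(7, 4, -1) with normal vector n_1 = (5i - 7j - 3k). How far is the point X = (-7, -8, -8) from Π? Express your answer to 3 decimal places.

3.842

Π: n_1·r = n_1·P_3 gives 5x - 7y - 3z = 10.
n·X − d = (5)·(-7) + (-7)·(-8) + (-3)·(-8) − 10 = 35; |n| = √83.
Distance = |35| / √83 = 35/√83 ≈ 3.842.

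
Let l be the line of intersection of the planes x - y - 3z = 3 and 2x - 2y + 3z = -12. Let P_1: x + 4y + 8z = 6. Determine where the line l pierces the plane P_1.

Direction of l: (1, -1, -3) × (2, -2, 3) = (-9, -9, 0).
A point on l: solving the two plane equations with x = -4 gives (-4, -1, -2).
Substitute r = (-4, -1, -2) + t(-9, -9, 0) into the plane: -24 + (-45)t = 6, so t = -2/3.
Intersection: (-4, -1, -2) + (-2/3)·(-9, -9, 0) = (2, 5, -2).

(2, 5, -2)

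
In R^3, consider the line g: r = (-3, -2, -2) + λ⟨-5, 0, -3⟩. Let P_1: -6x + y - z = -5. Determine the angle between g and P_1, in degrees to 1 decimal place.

66.6

sin θ = |n·v| / (|n||v|) = |33| / (√38 · √34) = 0.91808.
θ ≈ 66.6°.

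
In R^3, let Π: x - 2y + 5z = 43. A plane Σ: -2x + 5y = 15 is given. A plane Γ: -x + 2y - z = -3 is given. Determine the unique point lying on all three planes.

(-5, 1, 10)

Solving the 3×3 linear system x - 2y + 5z = 43, -2x + 5y = 15, -x + 2y - z = -3 (e.g. by elimination or Cramer's rule, determinant = 4) gives (-5, 1, 10).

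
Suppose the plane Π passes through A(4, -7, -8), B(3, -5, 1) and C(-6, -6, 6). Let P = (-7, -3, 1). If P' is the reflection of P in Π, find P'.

(-5, -11, 3)

AB = (-1, 2, 9), AC = (-10, 1, 14); a normal to Π is AB × AC = (19, -76, 19).
Using A: Π has equation 19x - 76y + 19z = 456.
λ = (n·P − d)/|n|² = (114 − 456)/6498 = -1/19.
Reflection = P − 2λn = (-7, -3, 1) − (-2/19)·(19, -76, 19) = (-5, -11, 3).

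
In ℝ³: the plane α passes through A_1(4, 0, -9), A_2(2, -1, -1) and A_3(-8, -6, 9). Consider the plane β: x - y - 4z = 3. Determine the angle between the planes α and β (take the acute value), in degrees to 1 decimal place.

A_1A_2 = (-2, -1, 8), A_1A_3 = (-12, -6, 18); a normal to α is A_1A_2 × A_1A_3 = (30, -60, 0).
Using A_1: α has equation 30x - 60y = 120.
cos θ = |n₁·n₂| / (|n₁||n₂|) = |90| / (√4500 · √18).
θ = arccos(0.31623) ≈ 71.6°.

71.6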